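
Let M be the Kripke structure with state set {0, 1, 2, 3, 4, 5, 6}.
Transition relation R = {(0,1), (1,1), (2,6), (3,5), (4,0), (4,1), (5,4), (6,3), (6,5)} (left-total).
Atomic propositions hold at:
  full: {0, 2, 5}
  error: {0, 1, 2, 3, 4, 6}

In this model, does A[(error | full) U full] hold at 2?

Sat(error | full) = {0, 1, 2, 3, 4, 5, 6}
A[(error | full) U full]: least fixpoint, start Z0 = Sat(full) = {0, 2, 5}, add states in Sat(error | full) with every successor in Z. Z1 = {0, 2, 3, 5}; Z2 = {0, 2, 3, 5, 6}; fixed.
Sat(A[(error | full) U full]) = {0, 2, 3, 5, 6}
2 ∈ Sat(A[(error | full) U full]) = {0, 2, 3, 5, 6}, so the formula holds at 2.

Yes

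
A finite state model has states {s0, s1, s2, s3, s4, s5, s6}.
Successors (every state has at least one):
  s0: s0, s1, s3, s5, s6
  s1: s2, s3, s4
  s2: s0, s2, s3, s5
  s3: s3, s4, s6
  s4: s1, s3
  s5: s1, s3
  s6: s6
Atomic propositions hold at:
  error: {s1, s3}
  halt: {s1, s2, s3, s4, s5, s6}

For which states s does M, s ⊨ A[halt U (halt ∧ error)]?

Sat(halt ∧ error) = {s1, s3}
A[halt U (halt ∧ error)]: least fixpoint, start Z0 = Sat((halt ∧ error)) = {s1, s3}, add states in Sat(halt) with every successor in Z. Z1 = {s1, s3, s4, s5}; fixed.
Sat(A[halt U (halt ∧ error)]) = {s1, s3, s4, s5}

{s1, s3, s4, s5}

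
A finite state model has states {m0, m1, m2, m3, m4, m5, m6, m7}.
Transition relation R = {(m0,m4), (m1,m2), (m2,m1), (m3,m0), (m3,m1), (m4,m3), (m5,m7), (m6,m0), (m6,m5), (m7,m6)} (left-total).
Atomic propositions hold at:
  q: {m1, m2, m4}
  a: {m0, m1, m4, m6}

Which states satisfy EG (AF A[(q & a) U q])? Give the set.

Sat(q & a) = {m1, m4}
A[(q & a) U q]: least fixpoint, start Z0 = Sat(q) = {m1, m2, m4}, add states in Sat(q & a) with every successor in Z. Already a fixed point.
Sat(A[(q & a) U q]) = {m1, m2, m4}
AF A[(q & a) U q]: least fixpoint, start Z0 = {m1, m2, m4}, add states with every successor in Z. Z1 = {m0, m1, m2, m4}; Z2 = {m0, m1, m2, m3, m4}; fixed.
Sat(AF A[(q & a) U q]) = {m0, m1, m2, m3, m4}
EG (AF A[(q & a) U q]): greatest fixpoint, start Z0 = {m0, m1, m2, m3, m4}, keep only states in Sat with some successor in Z. Already a fixed point.
Sat(EG (AF A[(q & a) U q])) = {m0, m1, m2, m3, m4}

{m0, m1, m2, m3, m4}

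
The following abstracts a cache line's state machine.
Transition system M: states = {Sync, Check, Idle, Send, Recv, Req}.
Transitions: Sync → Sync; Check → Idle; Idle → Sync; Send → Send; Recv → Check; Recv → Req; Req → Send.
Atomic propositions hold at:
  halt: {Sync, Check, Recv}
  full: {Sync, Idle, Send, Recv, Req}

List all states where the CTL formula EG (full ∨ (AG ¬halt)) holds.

{Sync, Idle, Send, Recv, Req}

Sat(¬halt) = {Idle, Send, Req}
AG ¬halt: greatest fixpoint, start Z0 = {Idle, Send, Req}, keep only states in Sat with every successor in Z. Z1 = {Send, Req}; fixed.
Sat(AG ¬halt) = {Send, Req}
Sat(full ∨ (AG ¬halt)) = {Sync, Idle, Send, Recv, Req}
EG (full ∨ (AG ¬halt)): greatest fixpoint, start Z0 = {Sync, Idle, Send, Recv, Req}, keep only states in Sat with some successor in Z. Already a fixed point.
Sat(EG (full ∨ (AG ¬halt))) = {Sync, Idle, Send, Recv, Req}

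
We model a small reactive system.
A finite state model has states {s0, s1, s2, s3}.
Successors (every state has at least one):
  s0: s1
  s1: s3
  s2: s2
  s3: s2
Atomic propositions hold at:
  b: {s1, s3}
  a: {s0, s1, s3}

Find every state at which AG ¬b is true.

{s2}

Sat(¬b) = {s0, s2}
AG ¬b: greatest fixpoint, start Z0 = {s0, s2}, keep only states in Sat with every successor in Z. Z1 = {s2}; fixed.
Sat(AG ¬b) = {s2}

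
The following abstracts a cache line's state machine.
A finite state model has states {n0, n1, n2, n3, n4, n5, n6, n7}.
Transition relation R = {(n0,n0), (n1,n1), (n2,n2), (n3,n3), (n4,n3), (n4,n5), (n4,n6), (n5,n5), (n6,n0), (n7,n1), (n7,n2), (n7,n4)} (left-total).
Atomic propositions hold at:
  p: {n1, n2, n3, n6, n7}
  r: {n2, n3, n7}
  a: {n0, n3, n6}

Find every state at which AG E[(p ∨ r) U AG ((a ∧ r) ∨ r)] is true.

{n2, n3}

Sat(p ∨ r) = {n1, n2, n3, n6, n7}
Sat(a ∧ r) = {n3}
Sat((a ∧ r) ∨ r) = {n2, n3, n7}
AG ((a ∧ r) ∨ r): greatest fixpoint, start Z0 = {n2, n3, n7}, keep only states in Sat with every successor in Z. Z1 = {n2, n3}; fixed.
Sat(AG ((a ∧ r) ∨ r)) = {n2, n3}
E[(p ∨ r) U AG ((a ∧ r) ∨ r)]: least fixpoint, start Z0 = Sat(AG ((a ∧ r) ∨ r)) = {n2, n3}, add states in Sat(p ∨ r) with some successor in Z. Z1 = {n2, n3, n7}; fixed.
Sat(E[(p ∨ r) U AG ((a ∧ r) ∨ r)]) = {n2, n3, n7}
AG E[(p ∨ r) U AG ((a ∧ r) ∨ r)]: greatest fixpoint, start Z0 = {n2, n3, n7}, keep only states in Sat with every successor in Z. Z1 = {n2, n3}; fixed.
Sat(AG E[(p ∨ r) U AG ((a ∧ r) ∨ r)]) = {n2, n3}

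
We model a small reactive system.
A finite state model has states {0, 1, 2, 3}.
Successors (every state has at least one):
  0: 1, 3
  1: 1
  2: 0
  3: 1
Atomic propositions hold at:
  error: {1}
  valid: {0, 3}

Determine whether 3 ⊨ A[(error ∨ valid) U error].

Sat(error ∨ valid) = {0, 1, 3}
A[(error ∨ valid) U error]: least fixpoint, start Z0 = Sat(error) = {1}, add states in Sat(error ∨ valid) with every successor in Z. Z1 = {1, 3}; Z2 = {0, 1, 3}; fixed.
Sat(A[(error ∨ valid) U error]) = {0, 1, 3}
3 ∈ Sat(A[(error ∨ valid) U error]) = {0, 1, 3}, so the formula holds at 3.

Yes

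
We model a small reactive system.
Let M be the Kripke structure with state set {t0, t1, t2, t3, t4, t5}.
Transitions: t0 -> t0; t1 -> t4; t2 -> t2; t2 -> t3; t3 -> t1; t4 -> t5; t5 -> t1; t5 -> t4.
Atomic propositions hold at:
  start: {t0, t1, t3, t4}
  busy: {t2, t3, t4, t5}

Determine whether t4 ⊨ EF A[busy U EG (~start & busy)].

No

Sat(~start) = {t2, t5}
Sat(~start & busy) = {t2, t5}
EG (~start & busy): greatest fixpoint, start Z0 = {t2, t5}, keep only states in Sat with some successor in Z. Z1 = {t2}; fixed.
Sat(EG (~start & busy)) = {t2}
A[busy U EG (~start & busy)]: least fixpoint, start Z0 = Sat(EG (~start & busy)) = {t2}, add states in Sat(busy) with every successor in Z. Already a fixed point.
Sat(A[busy U EG (~start & busy)]) = {t2}
EF A[busy U EG (~start & busy)]: least fixpoint, start Z0 = {t2}, add states with some successor in Z. Already a fixed point.
Sat(EF A[busy U EG (~start & busy)]) = {t2}
t4 ∉ Sat(EF A[busy U EG (~start & busy)]) = {t2}, so the formula does not hold at t4.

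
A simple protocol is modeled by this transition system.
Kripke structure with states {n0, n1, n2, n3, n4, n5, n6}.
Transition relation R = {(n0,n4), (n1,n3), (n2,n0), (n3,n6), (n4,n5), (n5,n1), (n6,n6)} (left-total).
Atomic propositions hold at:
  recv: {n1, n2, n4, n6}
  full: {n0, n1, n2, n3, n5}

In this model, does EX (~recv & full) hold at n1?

Yes

Sat(~recv) = {n0, n3, n5}
Sat(~recv & full) = {n0, n3, n5}
Sat(EX (~recv & full)) = {s : some successor in {n0, n3, n5}} = {n1, n2, n4}
n1 ∈ Sat(EX (~recv & full)) = {n1, n2, n4}, so the formula holds at n1.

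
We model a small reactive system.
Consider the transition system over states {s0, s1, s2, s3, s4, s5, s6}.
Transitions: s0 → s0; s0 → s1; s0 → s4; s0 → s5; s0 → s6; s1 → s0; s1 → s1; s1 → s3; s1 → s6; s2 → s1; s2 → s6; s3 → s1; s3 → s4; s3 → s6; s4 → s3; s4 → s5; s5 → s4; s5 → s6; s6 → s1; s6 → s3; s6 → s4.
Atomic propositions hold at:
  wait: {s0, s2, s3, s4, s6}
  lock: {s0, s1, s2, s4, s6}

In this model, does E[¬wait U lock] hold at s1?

Yes

Sat(¬wait) = {s1, s5}
E[¬wait U lock]: least fixpoint, start Z0 = Sat(lock) = {s0, s1, s2, s4, s6}, add states in Sat(¬wait) with some successor in Z. Z1 = {s0, s1, s2, s4, s5, s6}; fixed.
Sat(E[¬wait U lock]) = {s0, s1, s2, s4, s5, s6}
s1 ∈ Sat(E[¬wait U lock]) = {s0, s1, s2, s4, s5, s6}, so the formula holds at s1.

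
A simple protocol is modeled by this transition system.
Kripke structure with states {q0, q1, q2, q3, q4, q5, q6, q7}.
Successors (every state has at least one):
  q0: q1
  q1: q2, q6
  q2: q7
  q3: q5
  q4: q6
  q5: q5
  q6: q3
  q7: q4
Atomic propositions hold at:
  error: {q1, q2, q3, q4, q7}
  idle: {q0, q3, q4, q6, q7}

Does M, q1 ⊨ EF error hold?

Yes

EF error: least fixpoint, start Z0 = {q1, q2, q3, q4, q7}, add states with some successor in Z. Z1 = {q0, q1, q2, q3, q4, q6, q7}; fixed.
Sat(EF error) = {q0, q1, q2, q3, q4, q6, q7}
q1 ∈ Sat(EF error) = {q0, q1, q2, q3, q4, q6, q7}, so the formula holds at q1.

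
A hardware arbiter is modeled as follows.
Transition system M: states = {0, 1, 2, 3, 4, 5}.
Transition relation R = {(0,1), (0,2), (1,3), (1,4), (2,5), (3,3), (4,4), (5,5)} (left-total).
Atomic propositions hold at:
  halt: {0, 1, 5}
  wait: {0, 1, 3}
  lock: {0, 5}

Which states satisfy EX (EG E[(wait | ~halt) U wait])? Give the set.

Sat(~halt) = {2, 3, 4}
Sat(wait | ~halt) = {0, 1, 2, 3, 4}
E[(wait | ~halt) U wait]: least fixpoint, start Z0 = Sat(wait) = {0, 1, 3}, add states in Sat(wait | ~halt) with some successor in Z. Already a fixed point.
Sat(E[(wait | ~halt) U wait]) = {0, 1, 3}
EG E[(wait | ~halt) U wait]: greatest fixpoint, start Z0 = {0, 1, 3}, keep only states in Sat with some successor in Z. Already a fixed point.
Sat(EG E[(wait | ~halt) U wait]) = {0, 1, 3}
Sat(EX (EG E[(wait | ~halt) U wait])) = {s : some successor in {0, 1, 3}} = {0, 1, 3}

{0, 1, 3}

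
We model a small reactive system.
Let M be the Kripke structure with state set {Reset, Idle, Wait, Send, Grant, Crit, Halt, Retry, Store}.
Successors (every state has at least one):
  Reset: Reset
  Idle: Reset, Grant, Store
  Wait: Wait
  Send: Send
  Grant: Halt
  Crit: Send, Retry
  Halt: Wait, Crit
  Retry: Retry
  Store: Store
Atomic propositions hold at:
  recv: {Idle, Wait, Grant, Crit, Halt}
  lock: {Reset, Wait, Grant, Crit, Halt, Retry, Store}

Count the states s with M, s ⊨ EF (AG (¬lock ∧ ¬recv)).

5

Sat(¬lock) = {Idle, Send}
Sat(¬recv) = {Reset, Send, Retry, Store}
Sat(¬lock ∧ ¬recv) = {Send}
AG (¬lock ∧ ¬recv): greatest fixpoint, start Z0 = {Send}, keep only states in Sat with every successor in Z. Already a fixed point.
Sat(AG (¬lock ∧ ¬recv)) = {Send}
EF (AG (¬lock ∧ ¬recv)): least fixpoint, start Z0 = {Send}, add states with some successor in Z. Z1 = {Send, Crit}; Z2 = {Send, Crit, Halt}; Z3 = {Send, Grant, Crit, Halt}; Z4 = {Idle, Send, Grant, Crit, Halt}; fixed.
Sat(EF (AG (¬lock ∧ ¬recv))) = {Idle, Send, Grant, Crit, Halt}
|Sat(EF (AG (¬lock ∧ ¬recv)))| = |{Idle, Send, Grant, Crit, Halt}| = 5.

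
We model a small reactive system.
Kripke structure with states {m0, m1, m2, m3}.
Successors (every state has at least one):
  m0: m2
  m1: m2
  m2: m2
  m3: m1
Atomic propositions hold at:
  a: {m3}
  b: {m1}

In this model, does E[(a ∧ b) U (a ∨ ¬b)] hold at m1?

No

Sat(a ∧ b) = ∅
Sat(¬b) = {m0, m2, m3}
Sat(a ∨ ¬b) = {m0, m2, m3}
E[(a ∧ b) U (a ∨ ¬b)]: least fixpoint, start Z0 = Sat((a ∨ ¬b)) = {m0, m2, m3}, add states in Sat(a ∧ b) with some successor in Z. Already a fixed point.
Sat(E[(a ∧ b) U (a ∨ ¬b)]) = {m0, m2, m3}
m1 ∉ Sat(E[(a ∧ b) U (a ∨ ¬b)]) = {m0, m2, m3}, so the formula does not hold at m1.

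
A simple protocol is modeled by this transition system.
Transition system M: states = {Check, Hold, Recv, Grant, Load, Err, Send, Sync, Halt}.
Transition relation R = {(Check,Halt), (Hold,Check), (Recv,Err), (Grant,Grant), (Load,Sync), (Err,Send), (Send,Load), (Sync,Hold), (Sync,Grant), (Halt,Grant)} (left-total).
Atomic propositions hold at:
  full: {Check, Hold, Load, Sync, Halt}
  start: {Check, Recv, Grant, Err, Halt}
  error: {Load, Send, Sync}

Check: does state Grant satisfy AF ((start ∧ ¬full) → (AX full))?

No

Sat(¬full) = {Recv, Grant, Err, Send}
Sat(start ∧ ¬full) = {Recv, Grant, Err}
Sat(AX full) = {s : every successor in {Check, Hold, Load, Sync, Halt}} = {Check, Hold, Load, Send}
Sat((start ∧ ¬full) → (AX full)) = {Check, Hold, Load, Send, Sync, Halt}
AF ((start ∧ ¬full) → (AX full)): least fixpoint, start Z0 = {Check, Hold, Load, Send, Sync, Halt}, add states with every successor in Z. Z1 = {Check, Hold, Load, Err, Send, Sync, Halt}; Z2 = {Check, Hold, Recv, Load, Err, Send, Sync, Halt}; fixed.
Sat(AF ((start ∧ ¬full) → (AX full))) = {Check, Hold, Recv, Load, Err, Send, Sync, Halt}
Grant ∉ Sat(AF ((start ∧ ¬full) → (AX full))) = {Check, Hold, Recv, Load, Err, Send, Sync, Halt}, so the formula does not hold at Grant.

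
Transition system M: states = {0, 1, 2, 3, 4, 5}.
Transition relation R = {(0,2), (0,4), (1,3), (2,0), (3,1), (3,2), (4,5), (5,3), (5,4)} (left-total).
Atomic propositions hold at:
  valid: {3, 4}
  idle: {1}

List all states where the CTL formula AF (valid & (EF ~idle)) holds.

{1, 3, 4, 5}

Sat(~idle) = {0, 2, 3, 4, 5}
EF ~idle: least fixpoint, start Z0 = {0, 2, 3, 4, 5}, add states with some successor in Z. Z1 = {0, 1, 2, 3, 4, 5}; fixed.
Sat(EF ~idle) = {0, 1, 2, 3, 4, 5}
Sat(valid & (EF ~idle)) = {3, 4}
AF (valid & (EF ~idle)): least fixpoint, start Z0 = {3, 4}, add states with every successor in Z. Z1 = {1, 3, 4, 5}; fixed.
Sat(AF (valid & (EF ~idle))) = {1, 3, 4, 5}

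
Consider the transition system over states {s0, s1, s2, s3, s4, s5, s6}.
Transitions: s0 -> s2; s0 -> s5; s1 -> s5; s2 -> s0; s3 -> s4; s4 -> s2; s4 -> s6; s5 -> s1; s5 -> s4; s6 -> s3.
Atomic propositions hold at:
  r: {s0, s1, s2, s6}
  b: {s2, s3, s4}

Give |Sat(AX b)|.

2

Sat(AX b) = {s : every successor in {s2, s3, s4}} = {s3, s6}
|Sat(AX b)| = |{s3, s6}| = 2.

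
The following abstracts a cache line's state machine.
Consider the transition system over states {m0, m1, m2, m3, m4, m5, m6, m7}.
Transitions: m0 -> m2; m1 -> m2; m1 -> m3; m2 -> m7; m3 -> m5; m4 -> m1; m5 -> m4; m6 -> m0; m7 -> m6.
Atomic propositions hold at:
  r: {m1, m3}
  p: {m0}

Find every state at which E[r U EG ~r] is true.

{m0, m1, m2, m6, m7}

Sat(~r) = {m0, m2, m4, m5, m6, m7}
EG ~r: greatest fixpoint, start Z0 = {m0, m2, m4, m5, m6, m7}, keep only states in Sat with some successor in Z. Z1 = {m0, m2, m5, m6, m7}; Z2 = {m0, m2, m6, m7}; fixed.
Sat(EG ~r) = {m0, m2, m6, m7}
E[r U EG ~r]: least fixpoint, start Z0 = Sat(EG ~r) = {m0, m2, m6, m7}, add states in Sat(r) with some successor in Z. Z1 = {m0, m1, m2, m6, m7}; fixed.
Sat(E[r U EG ~r]) = {m0, m1, m2, m6, m7}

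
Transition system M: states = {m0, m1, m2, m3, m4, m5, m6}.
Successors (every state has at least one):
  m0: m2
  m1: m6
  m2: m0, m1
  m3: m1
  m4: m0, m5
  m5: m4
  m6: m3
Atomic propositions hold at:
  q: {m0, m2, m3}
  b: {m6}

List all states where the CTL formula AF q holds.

AF q: least fixpoint, start Z0 = {m0, m2, m3}, add states with every successor in Z. Z1 = {m0, m2, m3, m6}; Z2 = {m0, m1, m2, m3, m6}; fixed.
Sat(AF q) = {m0, m1, m2, m3, m6}

{m0, m1, m2, m3, m6}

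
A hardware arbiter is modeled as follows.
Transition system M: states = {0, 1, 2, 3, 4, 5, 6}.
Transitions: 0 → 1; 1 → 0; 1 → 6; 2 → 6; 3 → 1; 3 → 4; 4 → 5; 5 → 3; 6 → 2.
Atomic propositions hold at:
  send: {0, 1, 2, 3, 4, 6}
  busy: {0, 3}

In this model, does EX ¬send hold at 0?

Sat(¬send) = {5}
Sat(EX ¬send) = {s : some successor in {5}} = {4}
0 ∉ Sat(EX ¬send) = {4}, so the formula does not hold at 0.

No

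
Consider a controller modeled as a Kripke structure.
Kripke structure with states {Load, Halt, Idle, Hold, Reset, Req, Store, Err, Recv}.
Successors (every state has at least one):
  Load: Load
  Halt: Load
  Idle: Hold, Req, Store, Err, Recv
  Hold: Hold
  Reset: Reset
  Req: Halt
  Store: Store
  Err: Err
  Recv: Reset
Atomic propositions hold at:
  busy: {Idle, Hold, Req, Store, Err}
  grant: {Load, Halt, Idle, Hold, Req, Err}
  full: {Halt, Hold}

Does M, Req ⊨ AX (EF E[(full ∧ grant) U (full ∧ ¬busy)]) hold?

Sat(full ∧ grant) = {Halt, Hold}
Sat(¬busy) = {Load, Halt, Reset, Recv}
Sat(full ∧ ¬busy) = {Halt}
E[(full ∧ grant) U (full ∧ ¬busy)]: least fixpoint, start Z0 = Sat((full ∧ ¬busy)) = {Halt}, add states in Sat(full ∧ grant) with some successor in Z. Already a fixed point.
Sat(E[(full ∧ grant) U (full ∧ ¬busy)]) = {Halt}
EF E[(full ∧ grant) U (full ∧ ¬busy)]: least fixpoint, start Z0 = {Halt}, add states with some successor in Z. Z1 = {Halt, Req}; Z2 = {Halt, Idle, Req}; fixed.
Sat(EF E[(full ∧ grant) U (full ∧ ¬busy)]) = {Halt, Idle, Req}
Sat(AX (EF E[(full ∧ grant) U (full ∧ ¬busy)])) = {s : every successor in {Halt, Idle, Req}} = {Req}
Req ∈ Sat(AX (EF E[(full ∧ grant) U (full ∧ ¬busy)])) = {Req}, so the formula holds at Req.

Yes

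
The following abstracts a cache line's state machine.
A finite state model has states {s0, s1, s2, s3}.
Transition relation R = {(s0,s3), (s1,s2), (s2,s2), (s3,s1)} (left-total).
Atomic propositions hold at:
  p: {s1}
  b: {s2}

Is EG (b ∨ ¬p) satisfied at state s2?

Yes

Sat(¬p) = {s0, s2, s3}
Sat(b ∨ ¬p) = {s0, s2, s3}
EG (b ∨ ¬p): greatest fixpoint, start Z0 = {s0, s2, s3}, keep only states in Sat with some successor in Z. Z1 = {s0, s2}; Z2 = {s2}; fixed.
Sat(EG (b ∨ ¬p)) = {s2}
s2 ∈ Sat(EG (b ∨ ¬p)) = {s2}, so the formula holds at s2.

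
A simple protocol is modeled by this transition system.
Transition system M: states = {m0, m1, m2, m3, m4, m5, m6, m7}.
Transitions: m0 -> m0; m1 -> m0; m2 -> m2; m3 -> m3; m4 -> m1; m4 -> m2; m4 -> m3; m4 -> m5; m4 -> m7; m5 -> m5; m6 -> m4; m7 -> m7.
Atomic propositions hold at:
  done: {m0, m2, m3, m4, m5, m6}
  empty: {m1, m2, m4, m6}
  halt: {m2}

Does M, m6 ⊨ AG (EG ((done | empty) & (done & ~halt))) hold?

Sat(done | empty) = {m0, m1, m2, m3, m4, m5, m6}
Sat(~halt) = {m0, m1, m3, m4, m5, m6, m7}
Sat(done & ~halt) = {m0, m3, m4, m5, m6}
Sat((done | empty) & (done & ~halt)) = {m0, m3, m4, m5, m6}
EG ((done | empty) & (done & ~halt)): greatest fixpoint, start Z0 = {m0, m3, m4, m5, m6}, keep only states in Sat with some successor in Z. Already a fixed point.
Sat(EG ((done | empty) & (done & ~halt))) = {m0, m3, m4, m5, m6}
AG (EG ((done | empty) & (done & ~halt))): greatest fixpoint, start Z0 = {m0, m3, m4, m5, m6}, keep only states in Sat with every successor in Z. Z1 = {m0, m3, m5, m6}; Z2 = {m0, m3, m5}; fixed.
Sat(AG (EG ((done | empty) & (done & ~halt)))) = {m0, m3, m5}
m6 ∉ Sat(AG (EG ((done | empty) & (done & ~halt)))) = {m0, m3, m5}, so the formula does not hold at m6.

No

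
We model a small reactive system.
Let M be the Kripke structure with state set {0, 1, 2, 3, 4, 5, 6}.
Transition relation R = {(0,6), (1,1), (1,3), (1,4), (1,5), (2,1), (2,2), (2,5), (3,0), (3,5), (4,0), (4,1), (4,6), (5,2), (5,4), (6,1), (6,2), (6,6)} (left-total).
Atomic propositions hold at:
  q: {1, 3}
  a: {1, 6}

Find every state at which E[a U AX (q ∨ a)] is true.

{0}

Sat(q ∨ a) = {1, 3, 6}
Sat(AX (q ∨ a)) = {s : every successor in {1, 3, 6}} = {0}
E[a U AX (q ∨ a)]: least fixpoint, start Z0 = Sat(AX (q ∨ a)) = {0}, add states in Sat(a) with some successor in Z. Already a fixed point.
Sat(E[a U AX (q ∨ a)]) = {0}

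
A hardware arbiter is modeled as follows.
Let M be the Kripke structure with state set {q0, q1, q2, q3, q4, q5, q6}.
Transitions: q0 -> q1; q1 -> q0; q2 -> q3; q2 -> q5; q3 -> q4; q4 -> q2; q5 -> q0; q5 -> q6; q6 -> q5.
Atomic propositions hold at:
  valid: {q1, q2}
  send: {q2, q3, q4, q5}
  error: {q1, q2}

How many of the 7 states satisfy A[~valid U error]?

5

Sat(~valid) = {q0, q3, q4, q5, q6}
A[~valid U error]: least fixpoint, start Z0 = Sat(error) = {q1, q2}, add states in Sat(~valid) with every successor in Z. Z1 = {q0, q1, q2, q4}; Z2 = {q0, q1, q2, q3, q4}; fixed.
Sat(A[~valid U error]) = {q0, q1, q2, q3, q4}
|Sat(A[~valid U error])| = |{q0, q1, q2, q3, q4}| = 5.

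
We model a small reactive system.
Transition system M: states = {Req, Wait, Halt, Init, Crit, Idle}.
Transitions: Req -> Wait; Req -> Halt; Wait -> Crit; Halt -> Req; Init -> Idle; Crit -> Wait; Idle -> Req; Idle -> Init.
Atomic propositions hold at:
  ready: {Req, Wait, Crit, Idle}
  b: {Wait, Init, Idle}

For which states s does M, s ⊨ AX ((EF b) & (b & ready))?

EF b: least fixpoint, start Z0 = {Wait, Init, Idle}, add states with some successor in Z. Z1 = {Req, Wait, Init, Crit, Idle}; Z2 = {Req, Wait, Halt, Init, Crit, Idle}; fixed.
Sat(EF b) = {Req, Wait, Halt, Init, Crit, Idle}
Sat(b & ready) = {Wait, Idle}
Sat((EF b) & (b & ready)) = {Wait, Idle}
Sat(AX ((EF b) & (b & ready))) = {s : every successor in {Wait, Idle}} = {Init, Crit}

{Init, Crit}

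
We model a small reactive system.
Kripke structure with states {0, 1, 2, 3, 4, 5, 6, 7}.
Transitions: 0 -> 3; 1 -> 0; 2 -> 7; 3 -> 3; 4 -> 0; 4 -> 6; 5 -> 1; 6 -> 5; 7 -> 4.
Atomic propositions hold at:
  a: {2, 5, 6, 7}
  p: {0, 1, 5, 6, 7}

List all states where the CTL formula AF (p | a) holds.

{0, 1, 2, 4, 5, 6, 7}

Sat(p | a) = {0, 1, 2, 5, 6, 7}
AF (p | a): least fixpoint, start Z0 = {0, 1, 2, 5, 6, 7}, add states with every successor in Z. Z1 = {0, 1, 2, 4, 5, 6, 7}; fixed.
Sat(AF (p | a)) = {0, 1, 2, 4, 5, 6, 7}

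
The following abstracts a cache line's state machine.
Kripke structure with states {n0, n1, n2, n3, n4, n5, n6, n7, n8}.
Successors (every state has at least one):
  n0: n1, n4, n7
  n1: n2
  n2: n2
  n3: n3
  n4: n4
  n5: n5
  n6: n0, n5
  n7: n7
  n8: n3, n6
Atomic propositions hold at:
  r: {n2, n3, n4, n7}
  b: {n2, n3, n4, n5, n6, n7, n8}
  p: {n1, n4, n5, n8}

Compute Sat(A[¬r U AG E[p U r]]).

Sat(¬r) = {n0, n1, n5, n6, n8}
E[p U r]: least fixpoint, start Z0 = Sat(r) = {n2, n3, n4, n7}, add states in Sat(p) with some successor in Z. Z1 = {n1, n2, n3, n4, n7, n8}; fixed.
Sat(E[p U r]) = {n1, n2, n3, n4, n7, n8}
AG E[p U r]: greatest fixpoint, start Z0 = {n1, n2, n3, n4, n7, n8}, keep only states in Sat with every successor in Z. Z1 = {n1, n2, n3, n4, n7}; fixed.
Sat(AG E[p U r]) = {n1, n2, n3, n4, n7}
A[¬r U AG E[p U r]]: least fixpoint, start Z0 = Sat(AG E[p U r]) = {n1, n2, n3, n4, n7}, add states in Sat(¬r) with every successor in Z. Z1 = {n0, n1, n2, n3, n4, n7}; fixed.
Sat(A[¬r U AG E[p U r]]) = {n0, n1, n2, n3, n4, n7}

{n0, n1, n2, n3, n4, n7}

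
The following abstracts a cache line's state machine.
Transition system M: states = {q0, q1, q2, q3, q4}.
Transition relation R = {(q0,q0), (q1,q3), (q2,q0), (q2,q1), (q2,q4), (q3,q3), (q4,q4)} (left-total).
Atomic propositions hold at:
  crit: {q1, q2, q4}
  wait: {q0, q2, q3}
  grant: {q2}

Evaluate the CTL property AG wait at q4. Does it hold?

AG wait: greatest fixpoint, start Z0 = {q0, q2, q3}, keep only states in Sat with every successor in Z. Z1 = {q0, q3}; fixed.
Sat(AG wait) = {q0, q3}
q4 ∉ Sat(AG wait) = {q0, q3}, so the formula does not hold at q4.

No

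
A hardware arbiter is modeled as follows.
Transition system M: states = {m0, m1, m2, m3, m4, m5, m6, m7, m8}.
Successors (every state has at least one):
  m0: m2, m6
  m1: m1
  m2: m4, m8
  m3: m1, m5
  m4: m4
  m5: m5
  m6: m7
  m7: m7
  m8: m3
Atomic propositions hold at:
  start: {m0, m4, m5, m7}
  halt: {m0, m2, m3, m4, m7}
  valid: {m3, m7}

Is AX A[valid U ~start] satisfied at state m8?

Yes

Sat(~start) = {m1, m2, m3, m6, m8}
A[valid U ~start]: least fixpoint, start Z0 = Sat(~start) = {m1, m2, m3, m6, m8}, add states in Sat(valid) with every successor in Z. Already a fixed point.
Sat(A[valid U ~start]) = {m1, m2, m3, m6, m8}
Sat(AX A[valid U ~start]) = {s : every successor in {m1, m2, m3, m6, m8}} = {m0, m1, m8}
m8 ∈ Sat(AX A[valid U ~start]) = {m0, m1, m8}, so the formula holds at m8.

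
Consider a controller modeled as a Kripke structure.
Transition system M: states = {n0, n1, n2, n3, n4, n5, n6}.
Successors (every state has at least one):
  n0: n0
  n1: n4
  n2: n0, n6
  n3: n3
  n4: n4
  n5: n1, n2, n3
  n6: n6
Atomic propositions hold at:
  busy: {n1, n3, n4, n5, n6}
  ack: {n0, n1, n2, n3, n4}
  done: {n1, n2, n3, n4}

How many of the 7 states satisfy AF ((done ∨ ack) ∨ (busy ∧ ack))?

Sat(done ∨ ack) = {n0, n1, n2, n3, n4}
Sat(busy ∧ ack) = {n1, n3, n4}
Sat((done ∨ ack) ∨ (busy ∧ ack)) = {n0, n1, n2, n3, n4}
AF ((done ∨ ack) ∨ (busy ∧ ack)): least fixpoint, start Z0 = {n0, n1, n2, n3, n4}, add states with every successor in Z. Z1 = {n0, n1, n2, n3, n4, n5}; fixed.
Sat(AF ((done ∨ ack) ∨ (busy ∧ ack))) = {n0, n1, n2, n3, n4, n5}
|Sat(AF ((done ∨ ack) ∨ (busy ∧ ack)))| = |{n0, n1, n2, n3, n4, n5}| = 6.

6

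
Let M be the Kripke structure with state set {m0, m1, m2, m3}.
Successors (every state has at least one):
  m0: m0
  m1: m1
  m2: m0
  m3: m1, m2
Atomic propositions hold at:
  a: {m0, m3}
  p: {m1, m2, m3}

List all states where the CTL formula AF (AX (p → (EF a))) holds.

EF a: least fixpoint, start Z0 = {m0, m3}, add states with some successor in Z. Z1 = {m0, m2, m3}; fixed.
Sat(EF a) = {m0, m2, m3}
Sat(p → (EF a)) = {m0, m2, m3}
Sat(AX (p → (EF a))) = {s : every successor in {m0, m2, m3}} = {m0, m2}
AF (AX (p → (EF a))): least fixpoint, start Z0 = {m0, m2}, add states with every successor in Z. Already a fixed point.
Sat(AF (AX (p → (EF a)))) = {m0, m2}

{m0, m2}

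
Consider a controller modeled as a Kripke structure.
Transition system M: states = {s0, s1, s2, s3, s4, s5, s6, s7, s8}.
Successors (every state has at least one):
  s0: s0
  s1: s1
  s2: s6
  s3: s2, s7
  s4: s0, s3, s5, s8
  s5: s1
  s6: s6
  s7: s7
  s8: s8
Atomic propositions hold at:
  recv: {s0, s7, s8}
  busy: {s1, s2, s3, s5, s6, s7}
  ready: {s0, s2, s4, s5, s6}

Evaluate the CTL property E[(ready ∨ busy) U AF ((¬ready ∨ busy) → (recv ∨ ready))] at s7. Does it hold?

Yes

Sat(ready ∨ busy) = {s0, s1, s2, s3, s4, s5, s6, s7}
Sat(¬ready) = {s1, s3, s7, s8}
Sat(¬ready ∨ busy) = {s1, s2, s3, s5, s6, s7, s8}
Sat(recv ∨ ready) = {s0, s2, s4, s5, s6, s7, s8}
Sat((¬ready ∨ busy) → (recv ∨ ready)) = {s0, s2, s4, s5, s6, s7, s8}
AF ((¬ready ∨ busy) → (recv ∨ ready)): least fixpoint, start Z0 = {s0, s2, s4, s5, s6, s7, s8}, add states with every successor in Z. Z1 = {s0, s2, s3, s4, s5, s6, s7, s8}; fixed.
Sat(AF ((¬ready ∨ busy) → (recv ∨ ready))) = {s0, s2, s3, s4, s5, s6, s7, s8}
E[(ready ∨ busy) U AF ((¬ready ∨ busy) → (recv ∨ ready))]: least fixpoint, start Z0 = Sat(AF ((¬ready ∨ busy) → (recv ∨ ready))) = {s0, s2, s3, s4, s5, s6, s7, s8}, add states in Sat(ready ∨ busy) with some successor in Z. Already a fixed point.
Sat(E[(ready ∨ busy) U AF ((¬ready ∨ busy) → (recv ∨ ready))]) = {s0, s2, s3, s4, s5, s6, s7, s8}
s7 ∈ Sat(E[(ready ∨ busy) U AF ((¬ready ∨ busy) → (recv ∨ ready))]) = {s0, s2, s3, s4, s5, s6, s7, s8}, so the formula holds at s7.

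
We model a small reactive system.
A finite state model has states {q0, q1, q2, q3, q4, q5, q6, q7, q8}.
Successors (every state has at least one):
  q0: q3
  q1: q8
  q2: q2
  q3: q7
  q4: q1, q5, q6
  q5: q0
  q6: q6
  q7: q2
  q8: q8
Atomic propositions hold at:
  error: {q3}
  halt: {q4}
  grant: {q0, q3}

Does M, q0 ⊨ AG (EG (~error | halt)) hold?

No

Sat(~error) = {q0, q1, q2, q4, q5, q6, q7, q8}
Sat(~error | halt) = {q0, q1, q2, q4, q5, q6, q7, q8}
EG (~error | halt): greatest fixpoint, start Z0 = {q0, q1, q2, q4, q5, q6, q7, q8}, keep only states in Sat with some successor in Z. Z1 = {q1, q2, q4, q5, q6, q7, q8}; Z2 = {q1, q2, q4, q6, q7, q8}; fixed.
Sat(EG (~error | halt)) = {q1, q2, q4, q6, q7, q8}
AG (EG (~error | halt)): greatest fixpoint, start Z0 = {q1, q2, q4, q6, q7, q8}, keep only states in Sat with every successor in Z. Z1 = {q1, q2, q6, q7, q8}; fixed.
Sat(AG (EG (~error | halt))) = {q1, q2, q6, q7, q8}
q0 ∉ Sat(AG (EG (~error | halt))) = {q1, q2, q6, q7, q8}, so the formula does not hold at q0.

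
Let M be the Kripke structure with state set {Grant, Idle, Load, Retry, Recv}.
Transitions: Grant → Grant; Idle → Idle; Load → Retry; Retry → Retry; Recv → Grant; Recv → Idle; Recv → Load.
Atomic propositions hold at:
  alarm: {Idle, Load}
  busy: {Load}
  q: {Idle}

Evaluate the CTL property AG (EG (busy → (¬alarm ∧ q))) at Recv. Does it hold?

Sat(¬alarm) = {Grant, Retry, Recv}
Sat(¬alarm ∧ q) = ∅
Sat(busy → (¬alarm ∧ q)) = {Grant, Idle, Retry, Recv}
EG (busy → (¬alarm ∧ q)): greatest fixpoint, start Z0 = {Grant, Idle, Retry, Recv}, keep only states in Sat with some successor in Z. Already a fixed point.
Sat(EG (busy → (¬alarm ∧ q))) = {Grant, Idle, Retry, Recv}
AG (EG (busy → (¬alarm ∧ q))): greatest fixpoint, start Z0 = {Grant, Idle, Retry, Recv}, keep only states in Sat with every successor in Z. Z1 = {Grant, Idle, Retry}; fixed.
Sat(AG (EG (busy → (¬alarm ∧ q)))) = {Grant, Idle, Retry}
Recv ∉ Sat(AG (EG (busy → (¬alarm ∧ q)))) = {Grant, Idle, Retry}, so the formula does not hold at Recv.

No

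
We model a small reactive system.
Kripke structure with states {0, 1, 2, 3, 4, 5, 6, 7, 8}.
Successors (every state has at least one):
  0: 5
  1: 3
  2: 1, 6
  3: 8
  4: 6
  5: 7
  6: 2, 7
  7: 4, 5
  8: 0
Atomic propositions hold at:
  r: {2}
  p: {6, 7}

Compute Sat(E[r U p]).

{2, 6, 7}

E[r U p]: least fixpoint, start Z0 = Sat(p) = {6, 7}, add states in Sat(r) with some successor in Z. Z1 = {2, 6, 7}; fixed.
Sat(E[r U p]) = {2, 6, 7}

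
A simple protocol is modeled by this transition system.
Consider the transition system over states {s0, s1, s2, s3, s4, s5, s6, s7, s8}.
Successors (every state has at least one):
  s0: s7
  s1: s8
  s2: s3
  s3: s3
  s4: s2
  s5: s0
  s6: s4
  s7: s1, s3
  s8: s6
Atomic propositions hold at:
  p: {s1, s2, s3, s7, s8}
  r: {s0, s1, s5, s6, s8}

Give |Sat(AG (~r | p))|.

3

Sat(~r) = {s2, s3, s4, s7}
Sat(~r | p) = {s1, s2, s3, s4, s7, s8}
AG (~r | p): greatest fixpoint, start Z0 = {s1, s2, s3, s4, s7, s8}, keep only states in Sat with every successor in Z. Z1 = {s1, s2, s3, s4, s7}; Z2 = {s2, s3, s4, s7}; Z3 = {s2, s3, s4}; fixed.
Sat(AG (~r | p)) = {s2, s3, s4}
|Sat(AG (~r | p))| = |{s2, s3, s4}| = 3.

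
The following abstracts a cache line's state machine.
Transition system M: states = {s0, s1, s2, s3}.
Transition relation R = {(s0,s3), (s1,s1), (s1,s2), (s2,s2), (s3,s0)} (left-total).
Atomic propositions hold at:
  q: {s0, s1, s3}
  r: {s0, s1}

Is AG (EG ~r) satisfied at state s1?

No

Sat(~r) = {s2, s3}
EG ~r: greatest fixpoint, start Z0 = {s2, s3}, keep only states in Sat with some successor in Z. Z1 = {s2}; fixed.
Sat(EG ~r) = {s2}
AG (EG ~r): greatest fixpoint, start Z0 = {s2}, keep only states in Sat with every successor in Z. Already a fixed point.
Sat(AG (EG ~r)) = {s2}
s1 ∉ Sat(AG (EG ~r)) = {s2}, so the formula does not hold at s1.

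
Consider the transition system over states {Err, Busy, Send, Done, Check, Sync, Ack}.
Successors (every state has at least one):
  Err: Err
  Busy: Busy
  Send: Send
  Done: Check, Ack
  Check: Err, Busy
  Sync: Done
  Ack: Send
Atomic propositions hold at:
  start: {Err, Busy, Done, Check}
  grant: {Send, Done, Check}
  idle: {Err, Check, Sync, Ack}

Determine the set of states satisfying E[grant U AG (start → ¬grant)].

{Err, Busy, Send, Done, Check, Ack}

Sat(¬grant) = {Err, Busy, Sync, Ack}
Sat(start → ¬grant) = {Err, Busy, Send, Sync, Ack}
AG (start → ¬grant): greatest fixpoint, start Z0 = {Err, Busy, Send, Sync, Ack}, keep only states in Sat with every successor in Z. Z1 = {Err, Busy, Send, Ack}; fixed.
Sat(AG (start → ¬grant)) = {Err, Busy, Send, Ack}
E[grant U AG (start → ¬grant)]: least fixpoint, start Z0 = Sat(AG (start → ¬grant)) = {Err, Busy, Send, Ack}, add states in Sat(grant) with some successor in Z. Z1 = {Err, Busy, Send, Done, Check, Ack}; fixed.
Sat(E[grant U AG (start → ¬grant)]) = {Err, Busy, Send, Done, Check, Ack}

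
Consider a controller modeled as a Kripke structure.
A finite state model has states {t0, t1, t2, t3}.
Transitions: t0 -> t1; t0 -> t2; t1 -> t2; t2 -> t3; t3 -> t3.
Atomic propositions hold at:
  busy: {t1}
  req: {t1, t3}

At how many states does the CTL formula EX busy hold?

Sat(EX busy) = {s : some successor in {t1}} = {t0}
|Sat(EX busy)| = |{t0}| = 1.

1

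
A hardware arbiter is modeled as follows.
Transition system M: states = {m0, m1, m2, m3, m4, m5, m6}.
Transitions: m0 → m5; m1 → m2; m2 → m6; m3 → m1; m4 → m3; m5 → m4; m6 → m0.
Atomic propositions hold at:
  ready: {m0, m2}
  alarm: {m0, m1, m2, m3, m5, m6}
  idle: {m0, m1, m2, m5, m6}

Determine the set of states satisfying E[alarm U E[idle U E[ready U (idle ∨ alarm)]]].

{m0, m1, m2, m3, m5, m6}

Sat(idle ∨ alarm) = {m0, m1, m2, m3, m5, m6}
E[ready U (idle ∨ alarm)]: least fixpoint, start Z0 = Sat((idle ∨ alarm)) = {m0, m1, m2, m3, m5, m6}, add states in Sat(ready) with some successor in Z. Already a fixed point.
Sat(E[ready U (idle ∨ alarm)]) = {m0, m1, m2, m3, m5, m6}
E[idle U E[ready U (idle ∨ alarm)]]: least fixpoint, start Z0 = Sat(E[ready U (idle ∨ alarm)]) = {m0, m1, m2, m3, m5, m6}, add states in Sat(idle) with some successor in Z. Already a fixed point.
Sat(E[idle U E[ready U (idle ∨ alarm)]]) = {m0, m1, m2, m3, m5, m6}
E[alarm U E[idle U E[ready U (idle ∨ alarm)]]]: least fixpoint, start Z0 = Sat(E[idle U E[ready U (idle ∨ alarm)]]) = {m0, m1, m2, m3, m5, m6}, add states in Sat(alarm) with some successor in Z. Already a fixed point.
Sat(E[alarm U E[idle U E[ready U (idle ∨ alarm)]]]) = {m0, m1, m2, m3, m5, m6}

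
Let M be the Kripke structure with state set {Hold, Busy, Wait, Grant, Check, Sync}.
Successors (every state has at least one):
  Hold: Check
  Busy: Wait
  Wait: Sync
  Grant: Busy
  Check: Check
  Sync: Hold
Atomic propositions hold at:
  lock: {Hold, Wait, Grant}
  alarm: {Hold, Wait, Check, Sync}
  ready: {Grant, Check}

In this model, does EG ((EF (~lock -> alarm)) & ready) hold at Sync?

No

Sat(~lock) = {Busy, Check, Sync}
Sat(~lock -> alarm) = {Hold, Wait, Grant, Check, Sync}
EF (~lock -> alarm): least fixpoint, start Z0 = {Hold, Wait, Grant, Check, Sync}, add states with some successor in Z. Z1 = {Hold, Busy, Wait, Grant, Check, Sync}; fixed.
Sat(EF (~lock -> alarm)) = {Hold, Busy, Wait, Grant, Check, Sync}
Sat((EF (~lock -> alarm)) & ready) = {Grant, Check}
EG ((EF (~lock -> alarm)) & ready): greatest fixpoint, start Z0 = {Grant, Check}, keep only states in Sat with some successor in Z. Z1 = {Check}; fixed.
Sat(EG ((EF (~lock -> alarm)) & ready)) = {Check}
Sync ∉ Sat(EG ((EF (~lock -> alarm)) & ready)) = {Check}, so the formula does not hold at Sync.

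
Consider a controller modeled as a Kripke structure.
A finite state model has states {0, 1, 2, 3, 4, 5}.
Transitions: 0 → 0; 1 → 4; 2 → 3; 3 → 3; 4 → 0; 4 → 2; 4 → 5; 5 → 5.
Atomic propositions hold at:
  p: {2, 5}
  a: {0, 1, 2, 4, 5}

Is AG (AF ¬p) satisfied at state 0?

Sat(¬p) = {0, 1, 3, 4}
AF ¬p: least fixpoint, start Z0 = {0, 1, 3, 4}, add states with every successor in Z. Z1 = {0, 1, 2, 3, 4}; fixed.
Sat(AF ¬p) = {0, 1, 2, 3, 4}
AG (AF ¬p): greatest fixpoint, start Z0 = {0, 1, 2, 3, 4}, keep only states in Sat with every successor in Z. Z1 = {0, 1, 2, 3}; Z2 = {0, 2, 3}; fixed.
Sat(AG (AF ¬p)) = {0, 2, 3}
0 ∈ Sat(AG (AF ¬p)) = {0, 2, 3}, so the formula holds at 0.

Yes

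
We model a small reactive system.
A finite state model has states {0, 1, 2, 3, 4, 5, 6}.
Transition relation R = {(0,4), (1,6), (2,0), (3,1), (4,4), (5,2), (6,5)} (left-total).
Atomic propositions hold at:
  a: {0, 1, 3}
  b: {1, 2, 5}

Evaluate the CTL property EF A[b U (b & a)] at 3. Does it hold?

Yes

Sat(b & a) = {1}
A[b U (b & a)]: least fixpoint, start Z0 = Sat((b & a)) = {1}, add states in Sat(b) with every successor in Z. Already a fixed point.
Sat(A[b U (b & a)]) = {1}
EF A[b U (b & a)]: least fixpoint, start Z0 = {1}, add states with some successor in Z. Z1 = {1, 3}; fixed.
Sat(EF A[b U (b & a)]) = {1, 3}
3 ∈ Sat(EF A[b U (b & a)]) = {1, 3}, so the formula holds at 3.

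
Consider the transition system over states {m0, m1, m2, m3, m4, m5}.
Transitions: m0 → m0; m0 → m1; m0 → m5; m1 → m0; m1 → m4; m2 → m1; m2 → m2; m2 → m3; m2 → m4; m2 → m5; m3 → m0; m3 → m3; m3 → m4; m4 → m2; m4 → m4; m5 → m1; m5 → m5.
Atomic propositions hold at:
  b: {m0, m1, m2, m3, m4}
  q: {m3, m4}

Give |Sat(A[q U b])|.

5

A[q U b]: least fixpoint, start Z0 = Sat(b) = {m0, m1, m2, m3, m4}, add states in Sat(q) with every successor in Z. Already a fixed point.
Sat(A[q U b]) = {m0, m1, m2, m3, m4}
|Sat(A[q U b])| = |{m0, m1, m2, m3, m4}| = 5.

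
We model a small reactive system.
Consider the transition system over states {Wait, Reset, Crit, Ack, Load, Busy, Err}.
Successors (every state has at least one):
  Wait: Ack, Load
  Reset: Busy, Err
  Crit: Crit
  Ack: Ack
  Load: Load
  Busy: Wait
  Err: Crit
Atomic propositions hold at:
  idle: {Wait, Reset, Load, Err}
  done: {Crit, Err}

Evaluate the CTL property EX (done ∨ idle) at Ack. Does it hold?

Sat(done ∨ idle) = {Wait, Reset, Crit, Load, Err}
Sat(EX (done ∨ idle)) = {s : some successor in {Wait, Reset, Crit, Load, Err}} = {Wait, Reset, Crit, Load, Busy, Err}
Ack ∉ Sat(EX (done ∨ idle)) = {Wait, Reset, Crit, Load, Busy, Err}, so the formula does not hold at Ack.

No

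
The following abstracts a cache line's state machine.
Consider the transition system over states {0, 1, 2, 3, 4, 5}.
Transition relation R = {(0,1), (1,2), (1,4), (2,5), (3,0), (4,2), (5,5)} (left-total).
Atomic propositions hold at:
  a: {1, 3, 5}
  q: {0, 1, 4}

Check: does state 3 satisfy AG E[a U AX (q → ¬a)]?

No

Sat(¬a) = {0, 2, 4}
Sat(q → ¬a) = {0, 2, 3, 4, 5}
Sat(AX (q → ¬a)) = {s : every successor in {0, 2, 3, 4, 5}} = {1, 2, 3, 4, 5}
E[a U AX (q → ¬a)]: least fixpoint, start Z0 = Sat(AX (q → ¬a)) = {1, 2, 3, 4, 5}, add states in Sat(a) with some successor in Z. Already a fixed point.
Sat(E[a U AX (q → ¬a)]) = {1, 2, 3, 4, 5}
AG E[a U AX (q → ¬a)]: greatest fixpoint, start Z0 = {1, 2, 3, 4, 5}, keep only states in Sat with every successor in Z. Z1 = {1, 2, 4, 5}; fixed.
Sat(AG E[a U AX (q → ¬a)]) = {1, 2, 4, 5}
3 ∉ Sat(AG E[a U AX (q → ¬a)]) = {1, 2, 4, 5}, so the formula does not hold at 3.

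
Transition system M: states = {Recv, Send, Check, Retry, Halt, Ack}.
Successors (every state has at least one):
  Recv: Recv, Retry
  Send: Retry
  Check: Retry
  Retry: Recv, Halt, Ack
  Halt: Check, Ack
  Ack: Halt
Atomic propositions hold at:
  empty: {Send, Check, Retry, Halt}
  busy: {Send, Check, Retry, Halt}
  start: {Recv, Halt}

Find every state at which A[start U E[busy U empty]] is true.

{Send, Check, Retry, Halt}

E[busy U empty]: least fixpoint, start Z0 = Sat(empty) = {Send, Check, Retry, Halt}, add states in Sat(busy) with some successor in Z. Already a fixed point.
Sat(E[busy U empty]) = {Send, Check, Retry, Halt}
A[start U E[busy U empty]]: least fixpoint, start Z0 = Sat(E[busy U empty]) = {Send, Check, Retry, Halt}, add states in Sat(start) with every successor in Z. Already a fixed point.
Sat(A[start U E[busy U empty]]) = {Send, Check, Retry, Halt}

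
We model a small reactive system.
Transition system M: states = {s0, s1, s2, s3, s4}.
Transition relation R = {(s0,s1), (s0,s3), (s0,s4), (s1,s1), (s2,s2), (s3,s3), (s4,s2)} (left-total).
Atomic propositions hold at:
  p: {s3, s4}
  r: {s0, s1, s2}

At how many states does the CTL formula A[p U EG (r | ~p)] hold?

Sat(~p) = {s0, s1, s2}
Sat(r | ~p) = {s0, s1, s2}
EG (r | ~p): greatest fixpoint, start Z0 = {s0, s1, s2}, keep only states in Sat with some successor in Z. Already a fixed point.
Sat(EG (r | ~p)) = {s0, s1, s2}
A[p U EG (r | ~p)]: least fixpoint, start Z0 = Sat(EG (r | ~p)) = {s0, s1, s2}, add states in Sat(p) with every successor in Z. Z1 = {s0, s1, s2, s4}; fixed.
Sat(A[p U EG (r | ~p)]) = {s0, s1, s2, s4}
|Sat(A[p U EG (r | ~p)])| = |{s0, s1, s2, s4}| = 4.

4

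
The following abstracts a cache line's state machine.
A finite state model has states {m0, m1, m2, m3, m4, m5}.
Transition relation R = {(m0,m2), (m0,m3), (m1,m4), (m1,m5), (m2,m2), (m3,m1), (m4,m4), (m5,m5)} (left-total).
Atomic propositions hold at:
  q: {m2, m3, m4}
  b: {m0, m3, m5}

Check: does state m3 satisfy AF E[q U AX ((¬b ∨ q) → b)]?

Sat(¬b) = {m1, m2, m4}
Sat(¬b ∨ q) = {m1, m2, m3, m4}
Sat((¬b ∨ q) → b) = {m0, m3, m5}
Sat(AX ((¬b ∨ q) → b)) = {s : every successor in {m0, m3, m5}} = {m5}
E[q U AX ((¬b ∨ q) → b)]: least fixpoint, start Z0 = Sat(AX ((¬b ∨ q) → b)) = {m5}, add states in Sat(q) with some successor in Z. Already a fixed point.
Sat(E[q U AX ((¬b ∨ q) → b)]) = {m5}
AF E[q U AX ((¬b ∨ q) → b)]: least fixpoint, start Z0 = {m5}, add states with every successor in Z. Already a fixed point.
Sat(AF E[q U AX ((¬b ∨ q) → b)]) = {m5}
m3 ∉ Sat(AF E[q U AX ((¬b ∨ q) → b)]) = {m5}, so the formula does not hold at m3.

No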